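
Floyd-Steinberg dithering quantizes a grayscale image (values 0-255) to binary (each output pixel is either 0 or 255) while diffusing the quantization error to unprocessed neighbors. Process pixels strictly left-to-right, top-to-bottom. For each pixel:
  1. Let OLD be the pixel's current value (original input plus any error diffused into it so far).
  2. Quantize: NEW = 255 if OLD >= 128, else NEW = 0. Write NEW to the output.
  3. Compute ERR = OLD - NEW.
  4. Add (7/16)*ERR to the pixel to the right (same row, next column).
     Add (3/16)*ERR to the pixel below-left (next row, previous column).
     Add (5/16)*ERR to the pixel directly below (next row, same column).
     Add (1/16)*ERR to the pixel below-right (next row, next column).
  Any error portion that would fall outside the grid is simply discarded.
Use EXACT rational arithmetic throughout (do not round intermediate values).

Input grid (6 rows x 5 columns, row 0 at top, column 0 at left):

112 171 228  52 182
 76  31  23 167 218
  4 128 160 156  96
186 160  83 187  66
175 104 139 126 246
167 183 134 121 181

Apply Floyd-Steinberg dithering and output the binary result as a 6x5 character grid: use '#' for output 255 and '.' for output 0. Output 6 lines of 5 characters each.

Answer: .##.#
...##
.##..
#..#.
#.###
##..#

Derivation:
(0,0): OLD=112 → NEW=0, ERR=112
(0,1): OLD=220 → NEW=255, ERR=-35
(0,2): OLD=3403/16 → NEW=255, ERR=-677/16
(0,3): OLD=8573/256 → NEW=0, ERR=8573/256
(0,4): OLD=805483/4096 → NEW=255, ERR=-238997/4096
(1,0): OLD=1671/16 → NEW=0, ERR=1671/16
(1,1): OLD=8297/128 → NEW=0, ERR=8297/128
(1,2): OLD=172965/4096 → NEW=0, ERR=172965/4096
(1,3): OLD=2987701/16384 → NEW=255, ERR=-1190219/16384
(1,4): OLD=44584591/262144 → NEW=255, ERR=-22262129/262144
(2,0): OLD=99923/2048 → NEW=0, ERR=99923/2048
(2,1): OLD=12061721/65536 → NEW=255, ERR=-4649959/65536
(2,2): OLD=139025083/1048576 → NEW=255, ERR=-128361797/1048576
(2,3): OLD=1114976529/16777216 → NEW=0, ERR=1114976529/16777216
(2,4): OLD=25231973943/268435456 → NEW=0, ERR=25231973943/268435456
(3,0): OLD=197072939/1048576 → NEW=255, ERR=-70313941/1048576
(3,1): OLD=743117719/8388608 → NEW=0, ERR=743117719/8388608
(3,2): OLD=24569387237/268435456 → NEW=0, ERR=24569387237/268435456
(3,3): OLD=138397252391/536870912 → NEW=255, ERR=1495169831/536870912
(3,4): OLD=865400860247/8589934592 → NEW=0, ERR=865400860247/8589934592
(4,0): OLD=22904897917/134217728 → NEW=255, ERR=-11320622723/134217728
(4,1): OLD=462794508517/4294967296 → NEW=0, ERR=462794508517/4294967296
(4,2): OLD=15173480152955/68719476736 → NEW=255, ERR=-2349986414725/68719476736
(4,3): OLD=150104852667141/1099511627776 → NEW=255, ERR=-130270612415739/1099511627776
(4,4): OLD=3972702138388131/17592186044416 → NEW=255, ERR=-513305302937949/17592186044416
(5,0): OLD=11053236504783/68719476736 → NEW=255, ERR=-6470230062897/68719476736
(5,1): OLD=90048230022869/549755813888 → NEW=255, ERR=-50139502518571/549755813888
(5,2): OLD=1195064538446885/17592186044416 → NEW=0, ERR=1195064538446885/17592186044416
(5,3): OLD=7465190631718751/70368744177664 → NEW=0, ERR=7465190631718751/70368744177664
(5,4): OLD=237440792307179925/1125899906842624 → NEW=255, ERR=-49663683937689195/1125899906842624
Row 0: .##.#
Row 1: ...##
Row 2: .##..
Row 3: #..#.
Row 4: #.###
Row 5: ##..#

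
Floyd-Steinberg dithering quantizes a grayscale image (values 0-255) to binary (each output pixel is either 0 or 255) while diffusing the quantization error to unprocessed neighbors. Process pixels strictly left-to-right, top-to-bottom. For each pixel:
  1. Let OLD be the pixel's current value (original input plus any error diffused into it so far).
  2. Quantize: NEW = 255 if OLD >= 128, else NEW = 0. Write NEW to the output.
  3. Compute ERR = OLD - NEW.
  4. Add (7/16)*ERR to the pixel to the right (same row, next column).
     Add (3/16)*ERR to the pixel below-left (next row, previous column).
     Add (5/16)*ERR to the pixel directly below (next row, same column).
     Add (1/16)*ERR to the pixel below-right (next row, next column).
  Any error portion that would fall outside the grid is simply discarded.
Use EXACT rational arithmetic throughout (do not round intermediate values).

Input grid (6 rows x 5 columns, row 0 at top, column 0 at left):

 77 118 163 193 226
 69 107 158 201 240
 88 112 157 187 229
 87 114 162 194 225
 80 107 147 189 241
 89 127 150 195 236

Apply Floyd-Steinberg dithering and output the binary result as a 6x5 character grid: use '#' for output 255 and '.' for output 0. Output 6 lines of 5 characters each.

(0,0): OLD=77 → NEW=0, ERR=77
(0,1): OLD=2427/16 → NEW=255, ERR=-1653/16
(0,2): OLD=30157/256 → NEW=0, ERR=30157/256
(0,3): OLD=1001627/4096 → NEW=255, ERR=-42853/4096
(0,4): OLD=14511165/65536 → NEW=255, ERR=-2200515/65536
(1,0): OLD=18865/256 → NEW=0, ERR=18865/256
(1,1): OLD=274135/2048 → NEW=255, ERR=-248105/2048
(1,2): OLD=8742051/65536 → NEW=255, ERR=-7969629/65536
(1,3): OLD=38166695/262144 → NEW=255, ERR=-28680025/262144
(1,4): OLD=759119893/4194304 → NEW=255, ERR=-310427627/4194304
(2,0): OLD=2893869/32768 → NEW=0, ERR=2893869/32768
(2,1): OLD=99178431/1048576 → NEW=0, ERR=99178431/1048576
(2,2): OLD=2219511549/16777216 → NEW=255, ERR=-2058678531/16777216
(2,3): OLD=20843716007/268435456 → NEW=0, ERR=20843716007/268435456
(2,4): OLD=1000748336593/4294967296 → NEW=255, ERR=-94468323887/4294967296
(3,0): OLD=2220172125/16777216 → NEW=255, ERR=-2058017955/16777216
(3,1): OLD=9717708057/134217728 → NEW=0, ERR=9717708057/134217728
(3,2): OLD=755059158627/4294967296 → NEW=255, ERR=-340157501853/4294967296
(3,3): OLD=1475943322347/8589934592 → NEW=255, ERR=-714489998613/8589934592
(3,4): OLD=25644650214263/137438953472 → NEW=255, ERR=-9402282921097/137438953472
(4,0): OLD=118631097811/2147483648 → NEW=0, ERR=118631097811/2147483648
(4,1): OLD=9021327567187/68719476736 → NEW=255, ERR=-8502139000493/68719476736
(4,2): OLD=62728342689853/1099511627776 → NEW=0, ERR=62728342689853/1099511627776
(4,3): OLD=2994012851530579/17592186044416 → NEW=255, ERR=-1491994589795501/17592186044416
(4,4): OLD=49910770672038085/281474976710656 → NEW=255, ERR=-21865348389179195/281474976710656
(5,0): OLD=91331093520345/1099511627776 → NEW=0, ERR=91331093520345/1099511627776
(5,1): OLD=1221139156196299/8796093022208 → NEW=255, ERR=-1021864564466741/8796093022208
(5,2): OLD=26280878665739555/281474976710656 → NEW=0, ERR=26280878665739555/281474976710656
(5,3): OLD=223317730343712077/1125899906842624 → NEW=255, ERR=-63786745901157043/1125899906842624
(5,4): OLD=3272096205399152959/18014398509481984 → NEW=255, ERR=-1321575414518752961/18014398509481984
Row 0: .#.##
Row 1: .####
Row 2: ..#.#
Row 3: #.###
Row 4: .#.##
Row 5: .#.##

Answer: .#.##
.####
..#.#
#.###
.#.##
.#.##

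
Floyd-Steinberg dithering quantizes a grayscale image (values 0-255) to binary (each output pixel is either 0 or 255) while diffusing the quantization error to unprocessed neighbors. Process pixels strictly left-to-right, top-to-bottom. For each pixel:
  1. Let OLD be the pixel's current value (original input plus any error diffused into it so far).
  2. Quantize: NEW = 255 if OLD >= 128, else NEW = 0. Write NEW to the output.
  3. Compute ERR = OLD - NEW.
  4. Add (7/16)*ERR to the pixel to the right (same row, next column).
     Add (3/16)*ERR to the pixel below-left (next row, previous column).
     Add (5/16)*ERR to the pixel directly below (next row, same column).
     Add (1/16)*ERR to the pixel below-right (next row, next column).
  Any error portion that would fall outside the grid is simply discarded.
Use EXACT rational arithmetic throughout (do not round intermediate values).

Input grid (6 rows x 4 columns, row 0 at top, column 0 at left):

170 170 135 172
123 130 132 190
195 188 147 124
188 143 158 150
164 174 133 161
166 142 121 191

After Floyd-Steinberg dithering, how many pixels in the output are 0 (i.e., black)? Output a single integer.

(0,0): OLD=170 → NEW=255, ERR=-85
(0,1): OLD=2125/16 → NEW=255, ERR=-1955/16
(0,2): OLD=20875/256 → NEW=0, ERR=20875/256
(0,3): OLD=850637/4096 → NEW=255, ERR=-193843/4096
(1,0): OLD=18823/256 → NEW=0, ERR=18823/256
(1,1): OLD=274353/2048 → NEW=255, ERR=-247887/2048
(1,2): OLD=5768325/65536 → NEW=0, ERR=5768325/65536
(1,3): OLD=229444275/1048576 → NEW=255, ERR=-37942605/1048576
(2,0): OLD=6399019/32768 → NEW=255, ERR=-1956821/32768
(2,1): OLD=152198537/1048576 → NEW=255, ERR=-115188343/1048576
(2,2): OLD=235081549/2097152 → NEW=0, ERR=235081549/2097152
(2,3): OLD=5611480761/33554432 → NEW=255, ERR=-2944899399/33554432
(3,0): OLD=2495460219/16777216 → NEW=255, ERR=-1782729861/16777216
(3,1): OLD=21332158565/268435456 → NEW=0, ERR=21332158565/268435456
(3,2): OLD=878216332699/4294967296 → NEW=255, ERR=-217000327781/4294967296
(3,3): OLD=7385630612925/68719476736 → NEW=0, ERR=7385630612925/68719476736
(4,0): OLD=625752723359/4294967296 → NEW=255, ERR=-469463937121/4294967296
(4,1): OLD=4635067124829/34359738368 → NEW=255, ERR=-4126666159011/34359738368
(4,2): OLD=98719618476989/1099511627776 → NEW=0, ERR=98719618476989/1099511627776
(4,3): OLD=4058677647611963/17592186044416 → NEW=255, ERR=-427329793714117/17592186044416
(5,0): OLD=60100909143535/549755813888 → NEW=0, ERR=60100909143535/549755813888
(5,1): OLD=2855212648402793/17592186044416 → NEW=255, ERR=-1630794792923287/17592186044416
(5,2): OLD=848301114222797/8796093022208 → NEW=0, ERR=848301114222797/8796093022208
(5,3): OLD=65080801077915693/281474976710656 → NEW=255, ERR=-6695317983301587/281474976710656
Output grid:
  Row 0: ##.#  (1 black, running=1)
  Row 1: .#.#  (2 black, running=3)
  Row 2: ##.#  (1 black, running=4)
  Row 3: #.#.  (2 black, running=6)
  Row 4: ##.#  (1 black, running=7)
  Row 5: .#.#  (2 black, running=9)

Answer: 9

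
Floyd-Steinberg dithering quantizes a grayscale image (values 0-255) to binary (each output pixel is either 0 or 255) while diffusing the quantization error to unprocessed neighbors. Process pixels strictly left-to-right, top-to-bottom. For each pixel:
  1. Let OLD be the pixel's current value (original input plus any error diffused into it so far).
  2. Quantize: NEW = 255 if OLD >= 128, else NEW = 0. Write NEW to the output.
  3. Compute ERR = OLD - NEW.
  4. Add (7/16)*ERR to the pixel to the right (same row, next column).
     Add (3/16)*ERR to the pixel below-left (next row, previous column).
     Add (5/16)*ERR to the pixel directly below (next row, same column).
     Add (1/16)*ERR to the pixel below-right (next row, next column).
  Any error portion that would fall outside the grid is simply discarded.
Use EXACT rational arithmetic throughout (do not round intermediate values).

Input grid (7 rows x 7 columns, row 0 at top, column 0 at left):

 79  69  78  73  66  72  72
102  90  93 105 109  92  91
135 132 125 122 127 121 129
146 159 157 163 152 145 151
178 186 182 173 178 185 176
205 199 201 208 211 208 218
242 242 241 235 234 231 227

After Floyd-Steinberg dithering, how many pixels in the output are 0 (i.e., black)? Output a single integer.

Answer: 18

Derivation:
(0,0): OLD=79 → NEW=0, ERR=79
(0,1): OLD=1657/16 → NEW=0, ERR=1657/16
(0,2): OLD=31567/256 → NEW=0, ERR=31567/256
(0,3): OLD=519977/4096 → NEW=0, ERR=519977/4096
(0,4): OLD=7965215/65536 → NEW=0, ERR=7965215/65536
(0,5): OLD=131253977/1048576 → NEW=0, ERR=131253977/1048576
(0,6): OLD=2126737391/16777216 → NEW=0, ERR=2126737391/16777216
(1,0): OLD=37403/256 → NEW=255, ERR=-27877/256
(1,1): OLD=210493/2048 → NEW=0, ERR=210493/2048
(1,2): OLD=13551233/65536 → NEW=255, ERR=-3160447/65536
(1,3): OLD=40388077/262144 → NEW=255, ERR=-26458643/262144
(1,4): OLD=2251967783/16777216 → NEW=255, ERR=-2026222297/16777216
(1,5): OLD=14716065623/134217728 → NEW=0, ERR=14716065623/134217728
(1,6): OLD=400303476025/2147483648 → NEW=255, ERR=-147304854215/2147483648
(2,0): OLD=3940079/32768 → NEW=0, ERR=3940079/32768
(2,1): OLD=210634165/1048576 → NEW=255, ERR=-56752715/1048576
(2,2): OLD=1237315935/16777216 → NEW=0, ERR=1237315935/16777216
(2,3): OLD=13027915047/134217728 → NEW=0, ERR=13027915047/134217728
(2,4): OLD=156739154199/1073741824 → NEW=255, ERR=-117065010921/1073741824
(2,5): OLD=2994632422813/34359738368 → NEW=0, ERR=2994632422813/34359738368
(2,6): OLD=83863851413531/549755813888 → NEW=255, ERR=-56323881127909/549755813888
(3,0): OLD=2909628031/16777216 → NEW=255, ERR=-1368562049/16777216
(3,1): OLD=17145177107/134217728 → NEW=0, ERR=17145177107/134217728
(3,2): OLD=269241603753/1073741824 → NEW=255, ERR=-4562561367/1073741824
(3,3): OLD=754372634095/4294967296 → NEW=255, ERR=-340844026385/4294967296
(3,4): OLD=58064260006527/549755813888 → NEW=0, ERR=58064260006527/549755813888
(3,5): OLD=846272486557805/4398046511104 → NEW=255, ERR=-275229373773715/4398046511104
(3,6): OLD=6829432459414963/70368744177664 → NEW=0, ERR=6829432459414963/70368744177664
(4,0): OLD=378945138705/2147483648 → NEW=255, ERR=-168663191535/2147483648
(4,1): OLD=6379331853789/34359738368 → NEW=255, ERR=-2382401430051/34359738368
(4,2): OLD=78857647004691/549755813888 → NEW=255, ERR=-61330085536749/549755813888
(4,3): OLD=523065032899009/4398046511104 → NEW=0, ERR=523065032899009/4398046511104
(4,4): OLD=8667474844919475/35184372088832 → NEW=255, ERR=-304540037732685/35184372088832
(4,5): OLD=209930094994810995/1125899906842624 → NEW=255, ERR=-77174381250058125/1125899906842624
(4,6): OLD=3106209345985548309/18014398509481984 → NEW=255, ERR=-1487462273932357611/18014398509481984
(5,0): OLD=92059682234087/549755813888 → NEW=255, ERR=-48128050307353/549755813888
(5,1): OLD=497883005610317/4398046511104 → NEW=0, ERR=497883005610317/4398046511104
(5,2): OLD=8220171456581611/35184372088832 → NEW=255, ERR=-751843426070549/35184372088832
(5,3): OLD=63957271028774711/281474976710656 → NEW=255, ERR=-7818848032442569/281474976710656
(5,4): OLD=3435765439227049021/18014398509481984 → NEW=255, ERR=-1157906180690856899/18014398509481984
(5,5): OLD=20527156576799593453/144115188075855872 → NEW=255, ERR=-16222216382543653907/144115188075855872
(5,6): OLD=319741449573477959747/2305843009213693952 → NEW=255, ERR=-268248517776013998013/2305843009213693952
(6,0): OLD=16597763095531519/70368744177664 → NEW=255, ERR=-1346266669772801/70368744177664
(6,1): OLD=292203100220566283/1125899906842624 → NEW=255, ERR=5098623975697163/1125899906842624
(6,2): OLD=4290497333490680769/18014398509481984 → NEW=255, ERR=-303174286427225151/18014398509481984
(6,3): OLD=29625612322029684959/144115188075855872 → NEW=255, ERR=-7123760637313562401/144115188075855872
(6,4): OLD=48839349140866701869/288230376151711744 → NEW=255, ERR=-24659396777819792851/288230376151711744
(6,5): OLD=4890734687435940457265/36893488147419103232 → NEW=255, ERR=-4517104790155930866895/36893488147419103232
(6,6): OLD=76764646604322371629127/590295810358705651712 → NEW=255, ERR=-73760785037147569557433/590295810358705651712
Output grid:
  Row 0: .......  (7 black, running=7)
  Row 1: #.###.#  (2 black, running=9)
  Row 2: .#..#.#  (4 black, running=13)
  Row 3: #.##.#.  (3 black, running=16)
  Row 4: ###.###  (1 black, running=17)
  Row 5: #.#####  (1 black, running=18)
  Row 6: #######  (0 black, running=18)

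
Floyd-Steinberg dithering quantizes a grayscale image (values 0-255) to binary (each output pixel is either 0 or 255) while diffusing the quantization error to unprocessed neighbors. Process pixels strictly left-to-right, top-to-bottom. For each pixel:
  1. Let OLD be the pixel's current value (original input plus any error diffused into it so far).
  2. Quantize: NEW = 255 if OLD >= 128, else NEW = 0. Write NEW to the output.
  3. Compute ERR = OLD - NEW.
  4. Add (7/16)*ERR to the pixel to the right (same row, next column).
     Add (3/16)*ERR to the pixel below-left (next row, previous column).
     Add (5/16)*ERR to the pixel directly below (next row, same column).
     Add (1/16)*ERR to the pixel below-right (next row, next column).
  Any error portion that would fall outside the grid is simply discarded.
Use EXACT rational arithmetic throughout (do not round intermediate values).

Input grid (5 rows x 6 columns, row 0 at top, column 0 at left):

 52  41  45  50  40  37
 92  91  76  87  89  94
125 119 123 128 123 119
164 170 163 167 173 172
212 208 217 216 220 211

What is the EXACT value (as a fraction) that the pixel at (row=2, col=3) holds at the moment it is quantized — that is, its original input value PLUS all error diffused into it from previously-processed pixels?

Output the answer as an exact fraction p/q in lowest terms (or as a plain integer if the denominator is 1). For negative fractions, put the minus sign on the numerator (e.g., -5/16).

(0,0): OLD=52 → NEW=0, ERR=52
(0,1): OLD=255/4 → NEW=0, ERR=255/4
(0,2): OLD=4665/64 → NEW=0, ERR=4665/64
(0,3): OLD=83855/1024 → NEW=0, ERR=83855/1024
(0,4): OLD=1242345/16384 → NEW=0, ERR=1242345/16384
(0,5): OLD=18395743/262144 → NEW=0, ERR=18395743/262144
(1,0): OLD=7693/64 → NEW=0, ERR=7693/64
(1,1): OLD=92379/512 → NEW=255, ERR=-38181/512
(1,2): OLD=1400695/16384 → NEW=0, ERR=1400695/16384
(1,3): OLD=11060267/65536 → NEW=255, ERR=-5651413/65536
(1,4): OLD=391095201/4194304 → NEW=0, ERR=391095201/4194304
(1,5): OLD=10835599383/67108864 → NEW=255, ERR=-6277160937/67108864
(2,0): OLD=1217177/8192 → NEW=255, ERR=-871783/8192
(2,1): OLD=19052707/262144 → NEW=0, ERR=19052707/262144
(2,2): OLD=673958313/4194304 → NEW=255, ERR=-395589207/4194304
(2,3): OLD=2772110753/33554432 → NEW=0, ERR=2772110753/33554432
Target (2,3): original=128, with diffused error = 2772110753/33554432

Answer: 2772110753/33554432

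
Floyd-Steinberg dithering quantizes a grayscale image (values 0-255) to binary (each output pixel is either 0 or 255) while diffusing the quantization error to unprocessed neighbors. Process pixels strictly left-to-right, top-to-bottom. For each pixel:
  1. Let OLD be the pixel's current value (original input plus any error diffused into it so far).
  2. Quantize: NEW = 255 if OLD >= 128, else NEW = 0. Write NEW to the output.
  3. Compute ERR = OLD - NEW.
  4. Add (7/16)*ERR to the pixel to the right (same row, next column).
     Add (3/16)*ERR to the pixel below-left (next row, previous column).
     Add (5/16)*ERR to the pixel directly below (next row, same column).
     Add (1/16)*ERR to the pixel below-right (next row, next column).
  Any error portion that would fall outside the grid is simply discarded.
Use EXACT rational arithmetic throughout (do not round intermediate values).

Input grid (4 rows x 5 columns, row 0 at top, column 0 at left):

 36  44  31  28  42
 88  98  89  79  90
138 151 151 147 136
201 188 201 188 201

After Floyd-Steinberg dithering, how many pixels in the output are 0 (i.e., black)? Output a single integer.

Answer: 10

Derivation:
(0,0): OLD=36 → NEW=0, ERR=36
(0,1): OLD=239/4 → NEW=0, ERR=239/4
(0,2): OLD=3657/64 → NEW=0, ERR=3657/64
(0,3): OLD=54271/1024 → NEW=0, ERR=54271/1024
(0,4): OLD=1068025/16384 → NEW=0, ERR=1068025/16384
(1,0): OLD=7069/64 → NEW=0, ERR=7069/64
(1,1): OLD=91115/512 → NEW=255, ERR=-39445/512
(1,2): OLD=1422503/16384 → NEW=0, ERR=1422503/16384
(1,3): OLD=9787211/65536 → NEW=255, ERR=-6924469/65536
(1,4): OLD=70734401/1048576 → NEW=0, ERR=70734401/1048576
(2,0): OLD=1294921/8192 → NEW=255, ERR=-794039/8192
(2,1): OLD=28233171/262144 → NEW=0, ERR=28233171/262144
(2,2): OLD=841482873/4194304 → NEW=255, ERR=-228064647/4194304
(2,3): OLD=7265693979/67108864 → NEW=0, ERR=7265693979/67108864
(2,4): OLD=212433097981/1073741824 → NEW=255, ERR=-61371067139/1073741824
(3,0): OLD=800708377/4194304 → NEW=255, ERR=-268839143/4194304
(3,1): OLD=5951252101/33554432 → NEW=255, ERR=-2605128059/33554432
(3,2): OLD=190129915751/1073741824 → NEW=255, ERR=-83674249369/1073741824
(3,3): OLD=372856678535/2147483648 → NEW=255, ERR=-174751651705/2147483648
(3,4): OLD=5301837385971/34359738368 → NEW=255, ERR=-3459895897869/34359738368
Output grid:
  Row 0: .....  (5 black, running=5)
  Row 1: .#.#.  (3 black, running=8)
  Row 2: #.#.#  (2 black, running=10)
  Row 3: #####  (0 black, running=10)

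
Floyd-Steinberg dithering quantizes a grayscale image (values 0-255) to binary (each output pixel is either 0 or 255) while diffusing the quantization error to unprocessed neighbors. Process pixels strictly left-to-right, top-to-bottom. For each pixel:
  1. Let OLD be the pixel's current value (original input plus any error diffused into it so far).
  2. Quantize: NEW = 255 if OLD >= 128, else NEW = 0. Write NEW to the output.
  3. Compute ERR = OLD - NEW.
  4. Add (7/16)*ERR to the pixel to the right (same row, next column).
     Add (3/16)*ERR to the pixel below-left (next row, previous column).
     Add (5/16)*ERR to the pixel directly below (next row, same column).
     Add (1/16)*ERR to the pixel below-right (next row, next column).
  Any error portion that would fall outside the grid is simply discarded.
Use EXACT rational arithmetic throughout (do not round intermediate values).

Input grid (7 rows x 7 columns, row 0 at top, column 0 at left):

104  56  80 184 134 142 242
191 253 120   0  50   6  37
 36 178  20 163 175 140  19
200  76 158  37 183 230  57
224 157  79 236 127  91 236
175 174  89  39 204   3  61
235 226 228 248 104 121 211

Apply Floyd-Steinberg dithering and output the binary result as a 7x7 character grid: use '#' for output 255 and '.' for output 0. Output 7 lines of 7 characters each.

Answer: ...#.##
###....
.#.##..
#.#.##.
#..#..#
##..#..
#####.#

Derivation:
(0,0): OLD=104 → NEW=0, ERR=104
(0,1): OLD=203/2 → NEW=0, ERR=203/2
(0,2): OLD=3981/32 → NEW=0, ERR=3981/32
(0,3): OLD=122075/512 → NEW=255, ERR=-8485/512
(0,4): OLD=1038333/8192 → NEW=0, ERR=1038333/8192
(0,5): OLD=25880555/131072 → NEW=255, ERR=-7542805/131072
(0,6): OLD=454711149/2097152 → NEW=255, ERR=-80062611/2097152
(1,0): OLD=7761/32 → NEW=255, ERR=-399/32
(1,1): OLD=79127/256 → NEW=255, ERR=13847/256
(1,2): OLD=1521891/8192 → NEW=255, ERR=-567069/8192
(1,3): OLD=-128537/32768 → NEW=0, ERR=-128537/32768
(1,4): OLD=159524629/2097152 → NEW=0, ERR=159524629/2097152
(1,5): OLD=370100005/16777216 → NEW=0, ERR=370100005/16777216
(1,6): OLD=8354828427/268435456 → NEW=0, ERR=8354828427/268435456
(2,0): OLD=173037/4096 → NEW=0, ERR=173037/4096
(2,1): OLD=26165503/131072 → NEW=255, ERR=-7257857/131072
(2,2): OLD=-48680259/2097152 → NEW=0, ERR=-48680259/2097152
(2,3): OLD=2710441493/16777216 → NEW=255, ERR=-1567748587/16777216
(2,4): OLD=21713719461/134217728 → NEW=255, ERR=-12511801179/134217728
(2,5): OLD=501221843127/4294967296 → NEW=0, ERR=501221843127/4294967296
(2,6): OLD=5577354835313/68719476736 → NEW=0, ERR=5577354835313/68719476736
(3,0): OLD=425342749/2097152 → NEW=255, ERR=-109431011/2097152
(3,1): OLD=573022681/16777216 → NEW=0, ERR=573022681/16777216
(3,2): OLD=19422249499/134217728 → NEW=255, ERR=-14803271141/134217728
(3,3): OLD=-31881721651/536870912 → NEW=0, ERR=-31881721651/536870912
(3,4): OLD=9890721532701/68719476736 → NEW=255, ERR=-7632745034979/68719476736
(3,5): OLD=124941114448039/549755813888 → NEW=255, ERR=-15246618093401/549755813888
(3,6): OLD=681901564944825/8796093022208 → NEW=0, ERR=681901564944825/8796093022208
(4,0): OLD=57471369747/268435456 → NEW=255, ERR=-10979671533/268435456
(4,1): OLD=540467182967/4294967296 → NEW=0, ERR=540467182967/4294967296
(4,2): OLD=6225118047065/68719476736 → NEW=0, ERR=6225118047065/68719476736
(4,3): OLD=126089379349411/549755813888 → NEW=255, ERR=-14098353192029/549755813888
(4,4): OLD=317359401413113/4398046511104 → NEW=0, ERR=317359401413113/4398046511104
(4,5): OLD=17099126943003513/140737488355328 → NEW=0, ERR=17099126943003513/140737488355328
(4,6): OLD=701767635594418463/2251799813685248 → NEW=255, ERR=127558683104680223/2251799813685248
(5,0): OLD=12768936255061/68719476736 → NEW=255, ERR=-4754530312619/68719476736
(5,1): OLD=108567621955399/549755813888 → NEW=255, ERR=-31620110586041/549755813888
(5,2): OLD=418700483300257/4398046511104 → NEW=0, ERR=418700483300257/4398046511104
(5,3): OLD=3230918018800517/35184372088832 → NEW=0, ERR=3230918018800517/35184372088832
(5,4): OLD=648298573156154263/2251799813685248 → NEW=255, ERR=74089620666416023/2251799813685248
(5,5): OLD=1269903976999819815/18014398509481984 → NEW=0, ERR=1269903976999819815/18014398509481984
(5,6): OLD=33762416357144813673/288230376151711744 → NEW=0, ERR=33762416357144813673/288230376151711744
(6,0): OLD=1782040315955997/8796093022208 → NEW=255, ERR=-460963404707043/8796093022208
(6,1): OLD=27953942708257857/140737488355328 → NEW=255, ERR=-7934116822350783/140737488355328
(6,2): OLD=555539885007401891/2251799813685248 → NEW=255, ERR=-18669067482336349/2251799813685248
(6,3): OLD=5137497731895927357/18014398509481984 → NEW=255, ERR=543826111978021437/18014398509481984
(6,4): OLD=5276283585863267063/36028797018963968 → NEW=255, ERR=-3911059653972544777/36028797018963968
(6,5): OLD=551357706283972706035/4611686018427387904 → NEW=0, ERR=551357706283972706035/4611686018427387904
(6,6): OLD=22454644668882209472629/73786976294838206464 → NEW=255, ERR=3638965713698466824309/73786976294838206464
Row 0: ...#.##
Row 1: ###....
Row 2: .#.##..
Row 3: #.#.##.
Row 4: #..#..#
Row 5: ##..#..
Row 6: #####.#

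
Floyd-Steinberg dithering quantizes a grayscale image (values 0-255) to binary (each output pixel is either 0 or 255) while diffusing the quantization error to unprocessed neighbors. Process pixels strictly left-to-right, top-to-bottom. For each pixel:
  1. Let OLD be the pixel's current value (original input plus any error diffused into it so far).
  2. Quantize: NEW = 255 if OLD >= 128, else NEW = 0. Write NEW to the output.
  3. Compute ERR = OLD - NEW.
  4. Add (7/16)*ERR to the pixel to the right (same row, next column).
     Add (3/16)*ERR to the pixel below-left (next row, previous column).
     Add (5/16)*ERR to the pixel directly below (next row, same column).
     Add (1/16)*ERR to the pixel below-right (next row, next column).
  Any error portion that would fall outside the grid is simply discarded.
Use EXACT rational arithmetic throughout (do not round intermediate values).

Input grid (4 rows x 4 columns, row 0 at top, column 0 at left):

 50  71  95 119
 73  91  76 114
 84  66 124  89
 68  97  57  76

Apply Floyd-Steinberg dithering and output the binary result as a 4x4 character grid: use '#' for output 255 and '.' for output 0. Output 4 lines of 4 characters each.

(0,0): OLD=50 → NEW=0, ERR=50
(0,1): OLD=743/8 → NEW=0, ERR=743/8
(0,2): OLD=17361/128 → NEW=255, ERR=-15279/128
(0,3): OLD=136759/2048 → NEW=0, ERR=136759/2048
(1,0): OLD=13573/128 → NEW=0, ERR=13573/128
(1,1): OLD=150691/1024 → NEW=255, ERR=-110429/1024
(1,2): OLD=322527/32768 → NEW=0, ERR=322527/32768
(1,3): OLD=69055817/524288 → NEW=255, ERR=-64637623/524288
(2,0): OLD=1587889/16384 → NEW=0, ERR=1587889/16384
(2,1): OLD=43607083/524288 → NEW=0, ERR=43607083/524288
(2,2): OLD=140098327/1048576 → NEW=255, ERR=-127288553/1048576
(2,3): OLD=-33903013/16777216 → NEW=0, ERR=-33903013/16777216
(3,0): OLD=955308833/8388608 → NEW=0, ERR=955308833/8388608
(3,1): OLD=20952921983/134217728 → NEW=255, ERR=-13272598657/134217728
(3,2): OLD=-41616555647/2147483648 → NEW=0, ERR=-41616555647/2147483648
(3,3): OLD=2037639341575/34359738368 → NEW=0, ERR=2037639341575/34359738368
Row 0: ..#.
Row 1: .#.#
Row 2: ..#.
Row 3: .#..

Answer: ..#.
.#.#
..#.
.#..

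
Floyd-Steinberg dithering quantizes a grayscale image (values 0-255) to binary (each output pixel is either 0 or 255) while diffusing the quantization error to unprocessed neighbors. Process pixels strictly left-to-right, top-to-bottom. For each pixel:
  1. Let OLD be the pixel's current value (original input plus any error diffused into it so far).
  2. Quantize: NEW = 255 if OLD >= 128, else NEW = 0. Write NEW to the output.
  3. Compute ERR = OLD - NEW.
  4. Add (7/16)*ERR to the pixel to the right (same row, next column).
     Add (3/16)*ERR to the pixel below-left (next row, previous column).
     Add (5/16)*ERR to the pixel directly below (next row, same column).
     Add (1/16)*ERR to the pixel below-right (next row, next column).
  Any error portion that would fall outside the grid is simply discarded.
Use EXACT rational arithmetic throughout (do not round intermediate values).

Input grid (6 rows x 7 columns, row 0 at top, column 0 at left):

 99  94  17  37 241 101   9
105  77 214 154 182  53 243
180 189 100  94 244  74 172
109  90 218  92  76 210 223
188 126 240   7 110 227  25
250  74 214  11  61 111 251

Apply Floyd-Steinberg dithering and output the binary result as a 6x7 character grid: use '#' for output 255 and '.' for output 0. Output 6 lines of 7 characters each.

Answer: .#..#..
..###.#
##..#.#
..##.##
###..#.
#.#..##

Derivation:
(0,0): OLD=99 → NEW=0, ERR=99
(0,1): OLD=2197/16 → NEW=255, ERR=-1883/16
(0,2): OLD=-8829/256 → NEW=0, ERR=-8829/256
(0,3): OLD=89749/4096 → NEW=0, ERR=89749/4096
(0,4): OLD=16422419/65536 → NEW=255, ERR=-289261/65536
(0,5): OLD=103881349/1048576 → NEW=0, ERR=103881349/1048576
(0,6): OLD=878164387/16777216 → NEW=0, ERR=878164387/16777216
(1,0): OLD=29151/256 → NEW=0, ERR=29151/256
(1,1): OLD=183833/2048 → NEW=0, ERR=183833/2048
(1,2): OLD=15679245/65536 → NEW=255, ERR=-1032435/65536
(1,3): OLD=39576393/262144 → NEW=255, ERR=-27270327/262144
(1,4): OLD=2601363067/16777216 → NEW=255, ERR=-1676827013/16777216
(1,5): OLD=6680120171/134217728 → NEW=0, ERR=6680120171/134217728
(1,6): OLD=617022755813/2147483648 → NEW=255, ERR=69414425573/2147483648
(2,0): OLD=7615779/32768 → NEW=255, ERR=-740061/32768
(2,1): OLD=221598641/1048576 → NEW=255, ERR=-45788239/1048576
(2,2): OLD=1041487699/16777216 → NEW=0, ERR=1041487699/16777216
(2,3): OLD=9251028859/134217728 → NEW=0, ERR=9251028859/134217728
(2,4): OLD=263874042347/1073741824 → NEW=255, ERR=-9930122773/1073741824
(2,5): OLD=2931617953145/34359738368 → NEW=0, ERR=2931617953145/34359738368
(2,6): OLD=122342590470367/549755813888 → NEW=255, ERR=-17845142071073/549755813888
(3,0): OLD=1572942067/16777216 → NEW=0, ERR=1572942067/16777216
(3,1): OLD=17126139127/134217728 → NEW=0, ERR=17126139127/134217728
(3,2): OLD=325793054549/1073741824 → NEW=255, ERR=51988889429/1073741824
(3,3): OLD=587844047427/4294967296 → NEW=255, ERR=-507372613053/4294967296
(3,4): OLD=22942873128179/549755813888 → NEW=0, ERR=22942873128179/549755813888
(3,5): OLD=1091844716869769/4398046511104 → NEW=255, ERR=-29657143461751/4398046511104
(3,6): OLD=15146071362546455/70368744177664 → NEW=255, ERR=-2797958402757865/70368744177664
(4,0): OLD=518023025885/2147483648 → NEW=255, ERR=-29585304355/2147483648
(4,1): OLD=6005590955193/34359738368 → NEW=255, ERR=-2756142328647/34359738368
(4,2): OLD=113173970244471/549755813888 → NEW=255, ERR=-27013762296969/549755813888
(4,3): OLD=-178397613252531/4398046511104 → NEW=0, ERR=-178397613252531/4398046511104
(4,4): OLD=3400486252875479/35184372088832 → NEW=0, ERR=3400486252875479/35184372088832
(4,5): OLD=295356327468725591/1125899906842624 → NEW=255, ERR=8251851223856471/1125899906842624
(4,6): OLD=276694020357207441/18014398509481984 → NEW=0, ERR=276694020357207441/18014398509481984
(5,0): OLD=126803702137659/549755813888 → NEW=255, ERR=-13384030403781/549755813888
(5,1): OLD=124058079859689/4398046511104 → NEW=0, ERR=124058079859689/4398046511104
(5,2): OLD=6979394131667375/35184372088832 → NEW=255, ERR=-1992620750984785/35184372088832
(5,3): OLD=-3209611163869941/281474976710656 → NEW=0, ERR=-3209611163869941/281474976710656
(5,4): OLD=1532172761629040793/18014398509481984 → NEW=0, ERR=1532172761629040793/18014398509481984
(5,5): OLD=22975030102347837193/144115188075855872 → NEW=255, ERR=-13774342856995410167/144115188075855872
(5,6): OLD=494470193084611236711/2305843009213693952 → NEW=255, ERR=-93519774264880721049/2305843009213693952
Row 0: .#..#..
Row 1: ..###.#
Row 2: ##..#.#
Row 3: ..##.##
Row 4: ###..#.
Row 5: #.#..##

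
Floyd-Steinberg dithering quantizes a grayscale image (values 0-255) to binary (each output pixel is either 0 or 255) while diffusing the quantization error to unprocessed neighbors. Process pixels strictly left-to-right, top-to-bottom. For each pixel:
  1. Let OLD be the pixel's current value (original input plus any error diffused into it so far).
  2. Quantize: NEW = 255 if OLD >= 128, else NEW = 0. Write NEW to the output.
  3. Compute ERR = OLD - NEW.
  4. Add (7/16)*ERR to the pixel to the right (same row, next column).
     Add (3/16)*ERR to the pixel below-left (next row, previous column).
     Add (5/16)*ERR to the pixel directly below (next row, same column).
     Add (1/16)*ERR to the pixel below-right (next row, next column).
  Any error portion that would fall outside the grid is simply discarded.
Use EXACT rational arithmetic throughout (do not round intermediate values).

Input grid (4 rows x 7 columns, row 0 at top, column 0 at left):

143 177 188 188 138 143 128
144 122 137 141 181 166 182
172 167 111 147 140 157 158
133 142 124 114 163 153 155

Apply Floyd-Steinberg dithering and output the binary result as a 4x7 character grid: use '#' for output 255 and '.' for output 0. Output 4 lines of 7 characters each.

Answer: ####.#.
...##.#
##.#.##
.#.#.#.

Derivation:
(0,0): OLD=143 → NEW=255, ERR=-112
(0,1): OLD=128 → NEW=255, ERR=-127
(0,2): OLD=2119/16 → NEW=255, ERR=-1961/16
(0,3): OLD=34401/256 → NEW=255, ERR=-30879/256
(0,4): OLD=349095/4096 → NEW=0, ERR=349095/4096
(0,5): OLD=11815313/65536 → NEW=255, ERR=-4896367/65536
(0,6): OLD=99943159/1048576 → NEW=0, ERR=99943159/1048576
(1,0): OLD=1363/16 → NEW=0, ERR=1363/16
(1,1): OLD=11469/128 → NEW=0, ERR=11469/128
(1,2): OLD=439689/4096 → NEW=0, ERR=439689/4096
(1,3): OLD=2598337/16384 → NEW=255, ERR=-1579583/16384
(1,4): OLD=150897407/1048576 → NEW=255, ERR=-116489473/1048576
(1,5): OLD=983539991/8388608 → NEW=0, ERR=983539991/8388608
(1,6): OLD=34683397817/134217728 → NEW=255, ERR=457877177/134217728
(2,0): OLD=441183/2048 → NEW=255, ERR=-81057/2048
(2,1): OLD=13312749/65536 → NEW=255, ERR=-3398931/65536
(2,2): OLD=114691671/1048576 → NEW=0, ERR=114691671/1048576
(2,3): OLD=1263358927/8388608 → NEW=255, ERR=-875736113/8388608
(2,4): OLD=5071311843/67108864 → NEW=0, ERR=5071311843/67108864
(2,5): OLD=473299476805/2147483648 → NEW=255, ERR=-74308853435/2147483648
(2,6): OLD=5197093099955/34359738368 → NEW=255, ERR=-3564640183885/34359738368
(3,0): OLD=116294695/1048576 → NEW=0, ERR=116294695/1048576
(3,1): OLD=1613543443/8388608 → NEW=255, ERR=-525551597/8388608
(3,2): OLD=7244766213/67108864 → NEW=0, ERR=7244766213/67108864
(3,3): OLD=40161172345/268435456 → NEW=255, ERR=-28289868935/268435456
(3,4): OLD=4380699583271/34359738368 → NEW=0, ERR=4380699583271/34359738368
(3,5): OLD=50367709722461/274877906944 → NEW=255, ERR=-19726156548259/274877906944
(3,6): OLD=391516972788227/4398046511104 → NEW=0, ERR=391516972788227/4398046511104
Row 0: ####.#.
Row 1: ...##.#
Row 2: ##.#.##
Row 3: .#.#.#.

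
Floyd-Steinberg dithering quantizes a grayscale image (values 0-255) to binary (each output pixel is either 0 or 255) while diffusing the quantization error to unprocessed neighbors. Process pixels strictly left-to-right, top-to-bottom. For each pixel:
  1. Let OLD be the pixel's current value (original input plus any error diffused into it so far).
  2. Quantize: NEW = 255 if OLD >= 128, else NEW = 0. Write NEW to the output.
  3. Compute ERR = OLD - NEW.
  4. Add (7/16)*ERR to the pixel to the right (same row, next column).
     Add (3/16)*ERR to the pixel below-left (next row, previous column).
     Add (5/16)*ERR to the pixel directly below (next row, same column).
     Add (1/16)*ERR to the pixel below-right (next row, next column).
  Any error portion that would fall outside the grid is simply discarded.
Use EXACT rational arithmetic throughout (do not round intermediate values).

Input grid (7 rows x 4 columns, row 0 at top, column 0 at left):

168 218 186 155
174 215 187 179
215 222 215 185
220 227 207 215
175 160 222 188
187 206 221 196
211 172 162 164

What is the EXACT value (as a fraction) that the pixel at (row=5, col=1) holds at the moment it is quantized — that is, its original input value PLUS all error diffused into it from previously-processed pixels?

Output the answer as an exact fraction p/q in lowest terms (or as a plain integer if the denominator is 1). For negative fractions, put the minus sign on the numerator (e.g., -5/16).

Answer: 3553856173693331/17592186044416

Derivation:
(0,0): OLD=168 → NEW=255, ERR=-87
(0,1): OLD=2879/16 → NEW=255, ERR=-1201/16
(0,2): OLD=39209/256 → NEW=255, ERR=-26071/256
(0,3): OLD=452383/4096 → NEW=0, ERR=452383/4096
(1,0): OLD=33981/256 → NEW=255, ERR=-31299/256
(1,1): OLD=232491/2048 → NEW=0, ERR=232491/2048
(1,2): OLD=14474119/65536 → NEW=255, ERR=-2237561/65536
(1,3): OLD=201548641/1048576 → NEW=255, ERR=-65838239/1048576
(2,0): OLD=6490633/32768 → NEW=255, ERR=-1865207/32768
(2,1): OLD=229144307/1048576 → NEW=255, ERR=-38242573/1048576
(2,2): OLD=385239903/2097152 → NEW=255, ERR=-149533857/2097152
(2,3): OLD=4430848579/33554432 → NEW=255, ERR=-4125531581/33554432
(3,0): OLD=3277826681/16777216 → NEW=255, ERR=-1000363399/16777216
(3,1): OLD=46329100327/268435456 → NEW=255, ERR=-22121940953/268435456
(3,2): OLD=529700118489/4294967296 → NEW=0, ERR=529700118489/4294967296
(3,3): OLD=15536002776687/68719476736 → NEW=255, ERR=-1987463790993/68719476736
(4,0): OLD=605224382021/4294967296 → NEW=255, ERR=-489992278459/4294967296
(4,1): OLD=3564211188815/34359738368 → NEW=0, ERR=3564211188815/34359738368
(4,2): OLD=324740939231855/1099511627776 → NEW=255, ERR=44365474148975/1099511627776
(4,3): OLD=3594495422446777/17592186044416 → NEW=255, ERR=-891512018879303/17592186044416
(5,0): OLD=93897279625141/549755813888 → NEW=255, ERR=-46290452916299/549755813888
(5,1): OLD=3553856173693331/17592186044416 → NEW=255, ERR=-932151267632749/17592186044416
Target (5,1): original=206, with diffused error = 3553856173693331/17592186044416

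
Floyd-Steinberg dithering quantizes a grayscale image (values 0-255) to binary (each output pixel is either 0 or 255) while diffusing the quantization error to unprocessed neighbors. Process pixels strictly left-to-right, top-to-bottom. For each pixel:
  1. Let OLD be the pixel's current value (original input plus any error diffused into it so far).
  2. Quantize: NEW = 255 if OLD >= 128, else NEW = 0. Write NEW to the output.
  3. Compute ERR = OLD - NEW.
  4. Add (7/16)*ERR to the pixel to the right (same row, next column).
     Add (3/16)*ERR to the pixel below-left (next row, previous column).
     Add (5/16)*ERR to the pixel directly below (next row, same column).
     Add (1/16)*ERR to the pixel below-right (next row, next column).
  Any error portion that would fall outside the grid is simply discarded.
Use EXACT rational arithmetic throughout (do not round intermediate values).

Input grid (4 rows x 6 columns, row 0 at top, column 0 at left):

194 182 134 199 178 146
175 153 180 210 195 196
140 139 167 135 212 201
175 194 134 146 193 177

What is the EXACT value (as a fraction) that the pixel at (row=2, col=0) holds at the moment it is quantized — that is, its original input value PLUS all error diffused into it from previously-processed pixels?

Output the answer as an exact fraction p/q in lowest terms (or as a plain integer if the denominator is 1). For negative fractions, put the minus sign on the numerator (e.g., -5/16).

(0,0): OLD=194 → NEW=255, ERR=-61
(0,1): OLD=2485/16 → NEW=255, ERR=-1595/16
(0,2): OLD=23139/256 → NEW=0, ERR=23139/256
(0,3): OLD=977077/4096 → NEW=255, ERR=-67403/4096
(0,4): OLD=11193587/65536 → NEW=255, ERR=-5518093/65536
(0,5): OLD=114465445/1048576 → NEW=0, ERR=114465445/1048576
(1,0): OLD=35135/256 → NEW=255, ERR=-30145/256
(1,1): OLD=170937/2048 → NEW=0, ERR=170937/2048
(1,2): OLD=15430189/65536 → NEW=255, ERR=-1281491/65536
(1,3): OLD=48801897/262144 → NEW=255, ERR=-18044823/262144
(1,4): OLD=2650995803/16777216 → NEW=255, ERR=-1627194277/16777216
(1,5): OLD=48967593229/268435456 → NEW=255, ERR=-19483448051/268435456
(2,0): OLD=3894531/32768 → NEW=0, ERR=3894531/32768
Target (2,0): original=140, with diffused error = 3894531/32768

Answer: 3894531/32768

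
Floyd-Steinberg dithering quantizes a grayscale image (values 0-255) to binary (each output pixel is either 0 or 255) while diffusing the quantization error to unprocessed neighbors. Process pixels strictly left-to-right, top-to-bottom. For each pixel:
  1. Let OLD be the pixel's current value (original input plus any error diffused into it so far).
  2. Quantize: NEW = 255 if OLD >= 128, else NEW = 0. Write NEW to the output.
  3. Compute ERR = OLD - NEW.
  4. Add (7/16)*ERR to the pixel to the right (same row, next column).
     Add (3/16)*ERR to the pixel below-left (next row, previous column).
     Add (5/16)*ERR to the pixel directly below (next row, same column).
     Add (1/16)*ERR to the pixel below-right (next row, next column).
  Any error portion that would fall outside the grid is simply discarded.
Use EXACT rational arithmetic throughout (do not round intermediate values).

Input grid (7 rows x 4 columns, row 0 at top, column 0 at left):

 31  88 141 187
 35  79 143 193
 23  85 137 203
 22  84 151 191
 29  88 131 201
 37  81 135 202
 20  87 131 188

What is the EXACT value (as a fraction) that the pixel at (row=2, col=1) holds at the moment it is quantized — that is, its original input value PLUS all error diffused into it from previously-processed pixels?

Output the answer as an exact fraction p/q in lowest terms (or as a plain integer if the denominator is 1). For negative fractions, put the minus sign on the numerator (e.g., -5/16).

Answer: 148038677/1048576

Derivation:
(0,0): OLD=31 → NEW=0, ERR=31
(0,1): OLD=1625/16 → NEW=0, ERR=1625/16
(0,2): OLD=47471/256 → NEW=255, ERR=-17809/256
(0,3): OLD=641289/4096 → NEW=255, ERR=-403191/4096
(1,0): OLD=16315/256 → NEW=0, ERR=16315/256
(1,1): OLD=261149/2048 → NEW=0, ERR=261149/2048
(1,2): OLD=10809441/65536 → NEW=255, ERR=-5902239/65536
(1,3): OLD=124245111/1048576 → NEW=0, ERR=124245111/1048576
(2,0): OLD=2189711/32768 → NEW=0, ERR=2189711/32768
(2,1): OLD=148038677/1048576 → NEW=255, ERR=-119348203/1048576
Target (2,1): original=85, with diffused error = 148038677/1048576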